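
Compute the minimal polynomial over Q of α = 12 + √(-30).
m_α(x) = x^2 - 24x + 174

From α - 12 = √(-30), squaring gives (α - 12)^2 = -30, i.e. α^2 - 24α + 144 = -30, so α^2 - 24α + 174 = 0. The discriminant of x^2 - 24x + 174 is (-24)^2 - 4·(174) = 576 - 696 = -120, and 4·(-30) is not a perfect square in Q since -30 is squarefree and ≠ 1. Hence x^2 - 24x + 174 is irreducible over Q and is the minimal polynomial of α.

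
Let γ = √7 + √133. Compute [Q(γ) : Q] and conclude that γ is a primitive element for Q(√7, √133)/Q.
[Q(γ) : Q] = 4 (equivalently, Q(γ) = Q(√7, √133))

Obviously Q(γ) ⊆ Q(√7, √133), and [Q(√7, √133):Q] = 4 (since 7, 133 are distinct squarefree integers > 1 with 931 not a perfect square). To show equality we compute the minimal polynomial of γ. From γ = √7 + √133: γ^2 = 7 + 2√(931) + 133 = 140 + 2√(931), so γ^2 - 140 = 2√(931); squaring, (γ^2 - 140)^2 = 4·931, i.e. γ^4 - 280γ^2 + 19600 - 3724 = 0, i.e. γ^4 - 280γ^2 + 15876 = 0. So γ is a root of x^4 - 280x^2 + 15876. This polynomial is irreducible over Q: it has no rational root (each ±√7 ± √133 is irrational), and any factorization into two quadratics over Q would force √(931) ∈ Q (pairing opposite roots) or √7, √133 ∈ Q (other pairings), all impossible. Hence [Q(γ):Q] = 4 = [Q(√7, √133):Q], so Q(γ) = Q(√7, √133).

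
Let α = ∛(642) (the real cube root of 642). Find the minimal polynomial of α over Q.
m_α(x) = x^3 - 642

α satisfies α^3 = 642, so x^3 - 642 annihilates α. By the rational root test, a rational root p/q (in lowest terms) of x^3 - 642 would satisfy p^3 = 642 q^3, forcing q = 1 and p^3 = 642; but 642 is not a perfect cube, contradiction. A monic cubic over Q with no rational root is irreducible (any nontrivial factorization would include a linear factor). Hence x^3 - 642 is the minimal polynomial of α, and in particular [Q(α):Q] = 3.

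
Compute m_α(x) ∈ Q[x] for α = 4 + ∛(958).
m_α(x) = x^3 - 12x^2 + 48x - 1022

Set β = α - 4 = ∛(958), so β^3 = 958. Then (α - 4)^3 - 958 = 0, i.e. α is a root of g(x) = (x - 4)^3 - 958 = x^3 - 12x^2 + 48x - 1022. Since g(x) = h(x - 4) where h(x) = x^3 - 958, and h is irreducible over Q (because 958 is not a perfect cube, so h has no rational root, and a monic cubic with no rational root is irreducible), g is also irreducible (irreducibility is preserved under the substitution x → x - 4). Hence m_α(x) = x^3 - 12x^2 + 48x - 1022.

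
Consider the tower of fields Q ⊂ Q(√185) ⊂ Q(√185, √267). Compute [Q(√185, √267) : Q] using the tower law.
[Q(√185, √267) : Q] = 4

[Q(√185):Q] = 2 (min poly x^2 - 185, irreducible since 185 is squarefree > 1). For the top step, suppose √267 ∈ Q(√185), say √267 = c + d√185 with c, d ∈ Q. Squaring: 267 = c^2 + 185d^2 + 2cd√185. Since √185 ∉ Q this forces 2cd = 0. If d = 0 then √267 = c ∈ Q, contradicting 267 squarefree > 1. If c = 0 then 267 = 185d^2, so 185·267 = (185d)^2 is a perfect square in Q — but 185·267 = 49395 is not a perfect square (since 185 and 267 are distinct squarefree integers). Contradiction. Hence √267 ∉ Q(√185), so x^2 - 267 stays irreducible over Q(√185) and [Q(√185, √267) : Q(√185)] = 2. By the tower law, [Q(√185, √267) : Q] = 2 · 2 = 4.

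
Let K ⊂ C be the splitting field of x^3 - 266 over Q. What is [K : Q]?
[K : Q] = 6

The roots of x^3 - 266 are ∛266, ω∛266, ω^2∛266 where ω = e^(2πi/3) is a primitive cube root of unity, so K = Q(∛266, ω). Now [Q(∛266):Q] = 3 (since 266 is not a perfect cube, x^3 - 266 is irreducible) and [Q(ω):Q] = 2. Both 2 and 3 divide [K:Q], and [K:Q] ≤ 3·2 = 6, so [K:Q] = 6. (Equivalently: Q(∛266) ⊂ R but ω ∉ R, so [K : Q(∛266)] = 2.)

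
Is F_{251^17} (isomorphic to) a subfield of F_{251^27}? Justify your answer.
No: F_{251^17} is not a subfield of F_{251^27}

F_{p^m} embeds in F_{p^n} iff m | n. Here 17 ∤ 27 (since 27 = 1·17 + 10 with remainder 10 ≠ 0), so F_{251^17} is not a subfield of F_{251^27}. Equivalently: if it were, the tower law would give 17 = [F_{251^17}:F_251] dividing [F_{251^27}:F_251] = 27, contradiction.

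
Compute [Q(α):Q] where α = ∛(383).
[Q(α):Q] = 3

The minimal polynomial of α is x^3 - 383, irreducible over Q since 383 is not a perfect cube (so x^3 - 383 has no rational root). Hence [Q(α):Q] = deg(m_α) = 3.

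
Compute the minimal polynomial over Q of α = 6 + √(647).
m_α(x) = x^2 - 12x - 611

From α - 6 = √(647), squaring gives (α - 6)^2 = 647, i.e. α^2 - 12α + 36 = 647, so α^2 - 12α - 611 = 0. The discriminant of x^2 - 12x - 611 is (-12)^2 - 4·(-611) = 144 + 2444 = 2588, and 4·(647) is not a perfect square in Q since 647 is squarefree and ≠ 1. Hence x^2 - 12x - 611 is irreducible over Q and is the minimal polynomial of α.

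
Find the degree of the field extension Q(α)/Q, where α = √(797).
[Q(α):Q] = 2

[Q(α):Q] equals the degree of the minimal polynomial of α. Here α^2 = 797 and x^2 - 797 is irreducible (d = 797 is squarefree, ≠ 1, hence not a square), so deg(m_α) = 2. Thus [Q(α):Q] = 2.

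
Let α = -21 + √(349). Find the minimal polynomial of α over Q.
m_α(x) = x^2 + 42x + 92

From α + 21 = √(349), squaring gives (α + 21)^2 = 349, i.e. α^2 + 42α + 441 = 349, so α^2 + 42α + 92 = 0. The discriminant of x^2 + 42x + 92 is (42)^2 - 4·(92) = 1764 - 368 = 1396, and 4·(349) is not a perfect square in Q since 349 is squarefree and ≠ 1. Hence x^2 + 42x + 92 is irreducible over Q and is the minimal polynomial of α.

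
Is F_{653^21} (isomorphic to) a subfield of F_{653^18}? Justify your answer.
No: F_{653^21} is not a subfield of F_{653^18}

F_{p^m} embeds in F_{p^n} iff m | n. Here 21 ∤ 18 (since 18 = 0·21 + 18 with remainder 18 ≠ 0), so F_{653^21} is not a subfield of F_{653^18}. Equivalently: if it were, the tower law would give 21 = [F_{653^21}:F_653] dividing [F_{653^18}:F_653] = 18, contradiction.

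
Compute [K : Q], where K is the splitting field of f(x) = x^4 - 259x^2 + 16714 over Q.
[K : Q] = 4

Solving the quadratic in x^2: x^2 = (259 ± √(259^2 - 4·16714))/2 = (259 ± √225)/2 = (259 ± 15)/2, giving x^2 = 122 or x^2 = 137. So f(x) = (x^2 - 122)(x^2 - 137) and the roots of f are ±√122, ±√137. Hence the splitting field is K = Q(√122, √137). Since 122 and 137 are distinct squarefree integers > 1, their product 16714 is not a perfect square, so √137 ∉ Q(√122). By the tower law [K:Q] = [Q(√122,√137):Q(√122)] · [Q(√122):Q] = 2 · 2 = 4.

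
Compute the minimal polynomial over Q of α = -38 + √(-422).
m_α(x) = x^2 + 76x + 1866

From α + 38 = √(-422), squaring gives (α + 38)^2 = -422, i.e. α^2 + 76α + 1444 = -422, so α^2 + 76α + 1866 = 0. The discriminant of x^2 + 76x + 1866 is (76)^2 - 4·(1866) = 5776 - 7464 = -1688, and 4·(-422) is not a perfect square in Q since -422 is squarefree and ≠ 1. Hence x^2 + 76x + 1866 is irreducible over Q and is the minimal polynomial of α.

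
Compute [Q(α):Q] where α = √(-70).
[Q(α):Q] = 2

[Q(α):Q] equals the degree of the minimal polynomial of α. Here α^2 = -70 and x^2 + 70 is irreducible (d = -70 is squarefree, ≠ 1, hence not a square), so deg(m_α) = 2. Thus [Q(α):Q] = 2.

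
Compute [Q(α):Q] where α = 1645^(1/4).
[Q(α):Q] = 4

α is a root of x^4 - 1645. By Eisenstein's criterion at the prime p = 5 (which divides the constant term 1645 but p^2 = 25 does not, since 1645 is squarefree), x^4 - 1645 is irreducible over Q. Hence [Q(α):Q] = 4.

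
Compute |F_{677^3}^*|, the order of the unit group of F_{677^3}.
|F_{677^3}^*| = 310288732

F_{677^3} has 677^3 = 310288733 elements; its multiplicative group consists of all nonzero elements, so |F_{677^3}^*| = 310288733 - 1 = 310288732. (It is cyclic since any finite subgroup of the multiplicative group of a field is cyclic.)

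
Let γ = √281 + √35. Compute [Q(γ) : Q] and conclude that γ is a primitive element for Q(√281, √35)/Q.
[Q(γ) : Q] = 4 (equivalently, Q(γ) = Q(√281, √35))

Obviously Q(γ) ⊆ Q(√281, √35), and [Q(√281, √35):Q] = 4 (since 281, 35 are distinct squarefree integers > 1 with 9835 not a perfect square). To show equality we compute the minimal polynomial of γ. From γ = √281 + √35: γ^2 = 281 + 2√(9835) + 35 = 316 + 2√(9835), so γ^2 - 316 = 2√(9835); squaring, (γ^2 - 316)^2 = 4·9835, i.e. γ^4 - 632γ^2 + 99856 - 39340 = 0, i.e. γ^4 - 632γ^2 + 60516 = 0. So γ is a root of x^4 - 632x^2 + 60516. This polynomial is irreducible over Q: it has no rational root (each ±√281 ± √35 is irrational), and any factorization into two quadratics over Q would force √(9835) ∈ Q (pairing opposite roots) or √281, √35 ∈ Q (other pairings), all impossible. Hence [Q(γ):Q] = 4 = [Q(√281, √35):Q], so Q(γ) = Q(√281, √35).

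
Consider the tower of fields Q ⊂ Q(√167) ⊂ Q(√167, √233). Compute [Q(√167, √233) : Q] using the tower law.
[Q(√167, √233) : Q] = 4

[Q(√167):Q] = 2 (min poly x^2 - 167, irreducible since 167 is squarefree > 1). For the top step, suppose √233 ∈ Q(√167), say √233 = c + d√167 with c, d ∈ Q. Squaring: 233 = c^2 + 167d^2 + 2cd√167. Since √167 ∉ Q this forces 2cd = 0. If d = 0 then √233 = c ∈ Q, contradicting 233 squarefree > 1. If c = 0 then 233 = 167d^2, so 167·233 = (167d)^2 is a perfect square in Q — but 167·233 = 38911 is not a perfect square (since 167 and 233 are distinct squarefree integers). Contradiction. Hence √233 ∉ Q(√167), so x^2 - 233 stays irreducible over Q(√167) and [Q(√167, √233) : Q(√167)] = 2. By the tower law, [Q(√167, √233) : Q] = 2 · 2 = 4.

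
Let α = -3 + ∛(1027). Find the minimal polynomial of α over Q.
m_α(x) = x^3 + 9x^2 + 27x - 1000

Set β = α + 3 = ∛(1027), so β^3 = 1027. Then (α + 3)^3 - 1027 = 0, i.e. α is a root of g(x) = (x + 3)^3 - 1027 = x^3 + 9x^2 + 27x - 1000. Since g(x) = h(x + 3) where h(x) = x^3 - 1027, and h is irreducible over Q (because 1027 is not a perfect cube, so h has no rational root, and a monic cubic with no rational root is irreducible), g is also irreducible (irreducibility is preserved under the substitution x → x + 3). Hence m_α(x) = x^3 + 9x^2 + 27x - 1000.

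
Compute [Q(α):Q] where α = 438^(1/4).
[Q(α):Q] = 4

α is a root of x^4 - 438. By Eisenstein's criterion at the prime p = 2 (which divides the constant term 438 but p^2 = 4 does not, since 438 is squarefree), x^4 - 438 is irreducible over Q. Hence [Q(α):Q] = 4.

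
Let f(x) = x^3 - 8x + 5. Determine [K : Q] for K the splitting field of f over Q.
[K : Q] = 6

By the rational root test, any rational root of the monic integer polynomial f(x) = x^3 - 8x + 5 must be an integer dividing the constant term 5, i.e. one of ±{1, 5}. Evaluating: f(1) = -2, f(-1) = 12, f(5) = 90, f(-5) = -80; none is 0, so f has no rational root and is therefore irreducible over Q (a cubic with no linear factor over a field is irreducible). For an irreducible cubic, the Galois group is A_3 or S_3 according as the discriminant disc(f) = -4a^3 - 27b^2 = -4·(-8)^3 - 27·(5)^2 = 1373 is or is not a square in Q. Here disc(f) = 1373 is not a perfect square in Q, so the Galois group of f over Q is not contained in A_3 and must be all of S_3. The splitting field has degree |S_3| = 6 over Q, so [K : Q] = 6.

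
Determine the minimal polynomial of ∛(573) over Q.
m_α(x) = x^3 - 573

α satisfies α^3 = 573, so x^3 - 573 annihilates α. By the rational root test, a rational root p/q (in lowest terms) of x^3 - 573 would satisfy p^3 = 573 q^3, forcing q = 1 and p^3 = 573; but 573 is not a perfect cube, contradiction. A monic cubic over Q with no rational root is irreducible (any nontrivial factorization would include a linear factor). Hence x^3 - 573 is the minimal polynomial of α, and in particular [Q(α):Q] = 3.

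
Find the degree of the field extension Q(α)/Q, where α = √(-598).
[Q(α):Q] = 2

[Q(α):Q] equals the degree of the minimal polynomial of α. Here α^2 = -598 and x^2 + 598 is irreducible (d = -598 is squarefree, ≠ 1, hence not a square), so deg(m_α) = 2. Thus [Q(α):Q] = 2.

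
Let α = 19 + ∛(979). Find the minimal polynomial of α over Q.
m_α(x) = x^3 - 57x^2 + 1083x - 7838

Set β = α - 19 = ∛(979), so β^3 = 979. Then (α - 19)^3 - 979 = 0, i.e. α is a root of g(x) = (x - 19)^3 - 979 = x^3 - 57x^2 + 1083x - 7838. Since g(x) = h(x - 19) where h(x) = x^3 - 979, and h is irreducible over Q (because 979 is not a perfect cube, so h has no rational root, and a monic cubic with no rational root is irreducible), g is also irreducible (irreducibility is preserved under the substitution x → x - 19). Hence m_α(x) = x^3 - 57x^2 + 1083x - 7838.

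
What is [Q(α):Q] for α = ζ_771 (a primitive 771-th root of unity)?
[Q(α):Q] = 512

The minimal polynomial of ζ_771 over Q is the 771-th cyclotomic polynomial Φ_771(x), which is irreducible over Q and has degree φ(771) = 512. Hence [Q(α):Q] = φ(771) = 512.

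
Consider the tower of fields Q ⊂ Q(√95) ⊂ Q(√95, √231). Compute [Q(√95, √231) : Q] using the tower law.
[Q(√95, √231) : Q] = 4

[Q(√95):Q] = 2 (min poly x^2 - 95, irreducible since 95 is squarefree > 1). For the top step, suppose √231 ∈ Q(√95), say √231 = c + d√95 with c, d ∈ Q. Squaring: 231 = c^2 + 95d^2 + 2cd√95. Since √95 ∉ Q this forces 2cd = 0. If d = 0 then √231 = c ∈ Q, contradicting 231 squarefree > 1. If c = 0 then 231 = 95d^2, so 95·231 = (95d)^2 is a perfect square in Q — but 95·231 = 21945 is not a perfect square (since 95 and 231 are distinct squarefree integers). Contradiction. Hence √231 ∉ Q(√95), so x^2 - 231 stays irreducible over Q(√95) and [Q(√95, √231) : Q(√95)] = 2. By the tower law, [Q(√95, √231) : Q] = 2 · 2 = 4.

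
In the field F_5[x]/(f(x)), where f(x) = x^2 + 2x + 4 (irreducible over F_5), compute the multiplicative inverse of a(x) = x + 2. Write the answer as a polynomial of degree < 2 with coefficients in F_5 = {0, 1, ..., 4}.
a(x)^(-1) ≡ x (mod f(x))

Since f is irreducible over F_5, F_5[x]/(f) is a field and a(x) ≠ 0 has an inverse. Apply the extended Euclidean algorithm to f(x) and a(x) in F_5[x]: f(x) = (x)·a(x) + (4). The last nonzero remainder is the constant 4 = gcd(f, a) in F_5. Back-substituting through the division chain expresses 4 = s(x)·a(x) + t(x)·f(x) with s(x) ≡ 4x (mod f), so (4x)·a(x) ≡ 4 (mod f). Multiplying by 4^(-1) ≡ 4 in F_5 gives a(x)^(-1) ≡ 4·(4x) ≡ x (mod f). Check: (x + 2)·(x) = x^2 + 2x ≡ 1 (mod x^2 + 2x + 4).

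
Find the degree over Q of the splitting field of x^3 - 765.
[K : Q] = 6

The roots of x^3 - 765 are ∛765, ω∛765, ω^2∛765 where ω = e^(2πi/3) is a primitive cube root of unity, so K = Q(∛765, ω). Now [Q(∛765):Q] = 3 (since 765 is not a perfect cube, x^3 - 765 is irreducible) and [Q(ω):Q] = 2. Both 2 and 3 divide [K:Q], and [K:Q] ≤ 3·2 = 6, so [K:Q] = 6. (Equivalently: Q(∛765) ⊂ R but ω ∉ R, so [K : Q(∛765)] = 2.)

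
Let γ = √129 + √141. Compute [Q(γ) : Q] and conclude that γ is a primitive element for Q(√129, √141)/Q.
[Q(γ) : Q] = 4 (equivalently, Q(γ) = Q(√129, √141))

Obviously Q(γ) ⊆ Q(√129, √141), and [Q(√129, √141):Q] = 4 (since 129, 141 are distinct squarefree integers > 1 with 18189 not a perfect square). To show equality we compute the minimal polynomial of γ. From γ = √129 + √141: γ^2 = 129 + 2√(18189) + 141 = 270 + 2√(18189), so γ^2 - 270 = 2√(18189); squaring, (γ^2 - 270)^2 = 4·18189, i.e. γ^4 - 540γ^2 + 72900 - 72756 = 0, i.e. γ^4 - 540γ^2 + 144 = 0. So γ is a root of x^4 - 540x^2 + 144. This polynomial is irreducible over Q: it has no rational root (each ±√129 ± √141 is irrational), and any factorization into two quadratics over Q would force √(18189) ∈ Q (pairing opposite roots) or √129, √141 ∈ Q (other pairings), all impossible. Hence [Q(γ):Q] = 4 = [Q(√129, √141):Q], so Q(γ) = Q(√129, √141).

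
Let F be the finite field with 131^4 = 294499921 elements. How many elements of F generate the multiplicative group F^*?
There are φ(294499920) = 65894400 primitive elements

F_q^* is cyclic of order q - 1 = 294499920. A cyclic group of order m has exactly φ(m) generators. Here m = 294499920 = 2^4 · 3 · 5 · 11 · 13 · 8581, so the number of primitive elements is φ(294499920) = 65894400.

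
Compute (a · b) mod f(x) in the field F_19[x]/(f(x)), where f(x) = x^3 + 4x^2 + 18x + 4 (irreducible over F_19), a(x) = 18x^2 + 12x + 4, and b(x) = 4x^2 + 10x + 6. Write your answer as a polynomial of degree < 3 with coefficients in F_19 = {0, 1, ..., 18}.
a · b ≡ 5x^2 + 11x + 17 (mod f(x))

Multiply in F_19[x]: a(x)·b(x) = (18x^2 + 12x + 4)·(4x^2 + 10x + 6) = 15x^4 + 16x^2 + 17x + 5. This has degree ≥ 3, so divide by f(x) over F_19: 15x^4 + 16x^2 + 17x + 5 = (15x + 16)·(x^3 + 4x^2 + 18x + 4) + (5x^2 + 11x + 17). Hence a·b ≡ 5x^2 + 11x + 17 (mod f). (F_19[x]/(f) is a field with 19^3 = 6859 elements since f is irreducible of degree 3.)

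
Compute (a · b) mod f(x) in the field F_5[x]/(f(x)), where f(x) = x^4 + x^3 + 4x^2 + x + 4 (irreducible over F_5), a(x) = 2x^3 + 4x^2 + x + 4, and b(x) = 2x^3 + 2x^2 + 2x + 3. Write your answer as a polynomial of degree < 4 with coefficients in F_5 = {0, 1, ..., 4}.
a · b ≡ 3x^3 + 3x^2 + 4x + 2 (mod f(x))

Multiply in F_5[x]: a(x)·b(x) = (2x^3 + 4x^2 + x + 4)·(2x^3 + 2x^2 + 2x + 3) = 4x^6 + 2x^5 + 4x^4 + 4x^3 + 2x^2 + x + 2. This has degree ≥ 4, so divide by f(x) over F_5: 4x^6 + 2x^5 + 4x^4 + 4x^3 + 2x^2 + x + 2 = (4x^2 + 3x)·(x^4 + x^3 + 4x^2 + x + 4) + (3x^3 + 3x^2 + 4x + 2). Hence a·b ≡ 3x^3 + 3x^2 + 4x + 2 (mod f). (F_5[x]/(f) is a field with 5^4 = 625 elements since f is irreducible of degree 4.)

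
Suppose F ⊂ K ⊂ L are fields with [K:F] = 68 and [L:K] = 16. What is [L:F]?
[L:F] = 1088

The tower law says that for any tower of field extensions F ⊂ K ⊂ L with finite degrees, [L:F] = [L:K] · [K:F]. Here this gives [L:F] = 16 · 68 = 1088.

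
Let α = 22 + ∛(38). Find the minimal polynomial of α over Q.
m_α(x) = x^3 - 66x^2 + 1452x - 10686

Set β = α - 22 = ∛(38), so β^3 = 38. Then (α - 22)^3 - 38 = 0, i.e. α is a root of g(x) = (x - 22)^3 - 38 = x^3 - 66x^2 + 1452x - 10686. Since g(x) = h(x - 22) where h(x) = x^3 - 38, and h is irreducible over Q (because 38 is not a perfect cube, so h has no rational root, and a monic cubic with no rational root is irreducible), g is also irreducible (irreducibility is preserved under the substitution x → x - 22). Hence m_α(x) = x^3 - 66x^2 + 1452x - 10686.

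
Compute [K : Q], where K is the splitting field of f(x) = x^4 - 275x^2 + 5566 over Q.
[K : Q] = 4

Solving the quadratic in x^2: x^2 = (275 ± √(275^2 - 4·5566))/2 = (275 ± √53361)/2 = (275 ± 231)/2, giving x^2 = 253 or x^2 = 22. So f(x) = (x^2 - 253)(x^2 - 22) and the roots of f are ±√253, ±√22. Hence the splitting field is K = Q(√253, √22). Since 253 and 22 are distinct squarefree integers > 1, their product 5566 is not a perfect square, so √22 ∉ Q(√253). By the tower law [K:Q] = [Q(√253,√22):Q(√253)] · [Q(√253):Q] = 2 · 2 = 4.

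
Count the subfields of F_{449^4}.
F_{449^4} has 3 subfields

The subfields of F_{p^n} are exactly the fields F_{p^d} for d | n (each is the fixed field of the unique index-d subgroup of Gal(F_{p^n}/F_p) ≅ Z/nZ). The divisors of n = 4 are {1, 2, 4}, giving 3 subfields: F_{449^1}, F_{449^2}, F_{449^4}.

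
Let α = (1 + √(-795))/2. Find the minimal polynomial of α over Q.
m_α(x) = x^2 - x + 199

From 2α - 1 = √(-795), squaring gives (2α - 1)^2 = -795, i.e. 4α^2 - 4α + 1 = -795, so α^2 - α + (1 + 795)/4 = 0. Since -795 ≡ 1 (mod 4), (1 + 795)/4 = 199 ∈ Z. The polynomial x^2 - x + 199 has discriminant 1 - 4·(199) = -795, which is not a perfect square in Q (d = -795 is squarefree and ≠ 1), so x^2 - x + 199 is irreducible over Q. It is the minimal polynomial of α.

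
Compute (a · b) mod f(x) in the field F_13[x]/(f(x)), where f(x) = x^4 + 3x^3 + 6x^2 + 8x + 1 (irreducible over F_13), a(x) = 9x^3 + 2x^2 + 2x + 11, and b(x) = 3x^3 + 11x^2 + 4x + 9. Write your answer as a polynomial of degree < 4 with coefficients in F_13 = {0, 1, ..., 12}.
a · b ≡ 8x^3 + 12x^2 + 7x + 9 (mod f(x))

Multiply in F_13[x]: a(x)·b(x) = (9x^3 + 2x^2 + 2x + 11)·(3x^3 + 11x^2 + 4x + 9) = x^6 + x^5 + 12x^4 + x^3 + 4x^2 + 10x + 8. This has degree ≥ 4, so divide by f(x) over F_13: x^6 + x^5 + 12x^4 + x^3 + 4x^2 + 10x + 8 = (x^2 + 11x + 12)·(x^4 + 3x^3 + 6x^2 + 8x + 1) + (8x^3 + 12x^2 + 7x + 9). Hence a·b ≡ 8x^3 + 12x^2 + 7x + 9 (mod f). (F_13[x]/(f) is a field with 13^4 = 28561 elements since f is irreducible of degree 4.)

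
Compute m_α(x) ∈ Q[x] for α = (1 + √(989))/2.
m_α(x) = x^2 - x - 247

From 2α - 1 = √(989), squaring gives (2α - 1)^2 = 989, i.e. 4α^2 - 4α + 1 = 989, so α^2 - α + (1 - 989)/4 = 0. Since 989 ≡ 1 (mod 4), (1 - 989)/4 = -247 ∈ Z. The polynomial x^2 - x - 247 has discriminant 1 - 4·(-247) = 989, which is not a perfect square in Q (d = 989 is squarefree and ≠ 1), so x^2 - x - 247 is irreducible over Q. It is the minimal polynomial of α.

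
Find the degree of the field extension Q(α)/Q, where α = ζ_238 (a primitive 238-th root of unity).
[Q(α):Q] = 96

The minimal polynomial of ζ_238 over Q is the 238-th cyclotomic polynomial Φ_238(x), which is irreducible over Q and has degree φ(238) = 96. Hence [Q(α):Q] = φ(238) = 96.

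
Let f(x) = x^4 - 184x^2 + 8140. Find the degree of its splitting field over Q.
[K : Q] = 4

Solving the quadratic in x^2: x^2 = (184 ± √(184^2 - 4·8140))/2 = (184 ± √1296)/2 = (184 ± 36)/2, giving x^2 = 74 or x^2 = 110. So f(x) = (x^2 - 74)(x^2 - 110) and the roots of f are ±√74, ±√110. Hence the splitting field is K = Q(√74, √110). Since 74 and 110 are distinct squarefree integers > 1, their product 8140 is not a perfect square, so √110 ∉ Q(√74). By the tower law [K:Q] = [Q(√74,√110):Q(√74)] · [Q(√74):Q] = 2 · 2 = 4.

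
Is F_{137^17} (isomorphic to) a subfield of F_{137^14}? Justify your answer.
No: F_{137^17} is not a subfield of F_{137^14}

F_{p^m} embeds in F_{p^n} iff m | n. Here 17 ∤ 14 (since 14 = 0·17 + 14 with remainder 14 ≠ 0), so F_{137^17} is not a subfield of F_{137^14}. Equivalently: if it were, the tower law would give 17 = [F_{137^17}:F_137] dividing [F_{137^14}:F_137] = 14, contradiction.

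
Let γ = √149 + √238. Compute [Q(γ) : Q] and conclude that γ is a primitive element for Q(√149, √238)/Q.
[Q(γ) : Q] = 4 (equivalently, Q(γ) = Q(√149, √238))

Obviously Q(γ) ⊆ Q(√149, √238), and [Q(√149, √238):Q] = 4 (since 149, 238 are distinct squarefree integers > 1 with 35462 not a perfect square). To show equality we compute the minimal polynomial of γ. From γ = √149 + √238: γ^2 = 149 + 2√(35462) + 238 = 387 + 2√(35462), so γ^2 - 387 = 2√(35462); squaring, (γ^2 - 387)^2 = 4·35462, i.e. γ^4 - 774γ^2 + 149769 - 141848 = 0, i.e. γ^4 - 774γ^2 + 7921 = 0. So γ is a root of x^4 - 774x^2 + 7921. This polynomial is irreducible over Q: it has no rational root (each ±√149 ± √238 is irrational), and any factorization into two quadratics over Q would force √(35462) ∈ Q (pairing opposite roots) or √149, √238 ∈ Q (other pairings), all impossible. Hence [Q(γ):Q] = 4 = [Q(√149, √238):Q], so Q(γ) = Q(√149, √238).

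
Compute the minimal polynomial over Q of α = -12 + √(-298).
m_α(x) = x^2 + 24x + 442

From α + 12 = √(-298), squaring gives (α + 12)^2 = -298, i.e. α^2 + 24α + 144 = -298, so α^2 + 24α + 442 = 0. The discriminant of x^2 + 24x + 442 is (24)^2 - 4·(442) = 576 - 1768 = -1192, and 4·(-298) is not a perfect square in Q since -298 is squarefree and ≠ 1. Hence x^2 + 24x + 442 is irreducible over Q and is the minimal polynomial of α.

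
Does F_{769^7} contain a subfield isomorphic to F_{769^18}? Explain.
No: F_{769^18} is not a subfield of F_{769^7}

F_{p^m} embeds in F_{p^n} iff m | n. Here 18 ∤ 7 (since 7 = 0·18 + 7 with remainder 7 ≠ 0), so F_{769^18} is not a subfield of F_{769^7}. Equivalently: if it were, the tower law would give 18 = [F_{769^18}:F_769] dividing [F_{769^7}:F_769] = 7, contradiction.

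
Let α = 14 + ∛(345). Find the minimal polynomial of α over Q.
m_α(x) = x^3 - 42x^2 + 588x - 3089

Set β = α - 14 = ∛(345), so β^3 = 345. Then (α - 14)^3 - 345 = 0, i.e. α is a root of g(x) = (x - 14)^3 - 345 = x^3 - 42x^2 + 588x - 3089. Since g(x) = h(x - 14) where h(x) = x^3 - 345, and h is irreducible over Q (because 345 is not a perfect cube, so h has no rational root, and a monic cubic with no rational root is irreducible), g is also irreducible (irreducibility is preserved under the substitution x → x - 14). Hence m_α(x) = x^3 - 42x^2 + 588x - 3089.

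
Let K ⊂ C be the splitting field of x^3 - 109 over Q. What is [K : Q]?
[K : Q] = 6

The roots of x^3 - 109 are ∛109, ω∛109, ω^2∛109 where ω = e^(2πi/3) is a primitive cube root of unity, so K = Q(∛109, ω). Now [Q(∛109):Q] = 3 (since 109 is not a perfect cube, x^3 - 109 is irreducible) and [Q(ω):Q] = 2. Both 2 and 3 divide [K:Q], and [K:Q] ≤ 3·2 = 6, so [K:Q] = 6. (Equivalently: Q(∛109) ⊂ R but ω ∉ R, so [K : Q(∛109)] = 2.)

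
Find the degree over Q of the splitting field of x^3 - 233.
[K : Q] = 6

The roots of x^3 - 233 are ∛233, ω∛233, ω^2∛233 where ω = e^(2πi/3) is a primitive cube root of unity, so K = Q(∛233, ω). Now [Q(∛233):Q] = 3 (since 233 is not a perfect cube, x^3 - 233 is irreducible) and [Q(ω):Q] = 2. Both 2 and 3 divide [K:Q], and [K:Q] ≤ 3·2 = 6, so [K:Q] = 6. (Equivalently: Q(∛233) ⊂ R but ω ∉ R, so [K : Q(∛233)] = 2.)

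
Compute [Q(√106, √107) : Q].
[Q(√106, √107) : Q] = 4

[Q(√106):Q] = 2 (min poly x^2 - 106, irreducible since 106 is squarefree > 1). For the top step, suppose √107 ∈ Q(√106), say √107 = c + d√106 with c, d ∈ Q. Squaring: 107 = c^2 + 106d^2 + 2cd√106. Since √106 ∉ Q this forces 2cd = 0. If d = 0 then √107 = c ∈ Q, contradicting 107 squarefree > 1. If c = 0 then 107 = 106d^2, so 106·107 = (106d)^2 is a perfect square in Q — but 106·107 = 11342 is not a perfect square (since 106 and 107 are distinct squarefree integers). Contradiction. Hence √107 ∉ Q(√106), so x^2 - 107 stays irreducible over Q(√106) and [Q(√106, √107) : Q(√106)] = 2. By the tower law, [Q(√106, √107) : Q] = 2 · 2 = 4.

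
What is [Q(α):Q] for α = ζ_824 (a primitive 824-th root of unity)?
[Q(α):Q] = 408

The minimal polynomial of ζ_824 over Q is the 824-th cyclotomic polynomial Φ_824(x), which is irreducible over Q and has degree φ(824) = 408. Hence [Q(α):Q] = φ(824) = 408.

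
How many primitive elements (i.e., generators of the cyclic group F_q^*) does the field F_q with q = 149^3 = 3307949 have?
There are φ(3307948) = 1321920 primitive elements

F_q^* is cyclic of order q - 1 = 3307948. A cyclic group of order m has exactly φ(m) generators. Here m = 3307948 = 2^2 · 7 · 31 · 37 · 103, so the number of primitive elements is φ(3307948) = 1321920.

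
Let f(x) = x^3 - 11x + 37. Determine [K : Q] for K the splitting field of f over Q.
[K : Q] = 6

By the rational root test, any rational root of the monic integer polynomial f(x) = x^3 - 11x + 37 must be an integer dividing the constant term 37, i.e. one of ±{1, 37}. Evaluating: f(1) = 27, f(-1) = 47, f(37) = 50283, f(-37) = -50209; none is 0, so f has no rational root and is therefore irreducible over Q (a cubic with no linear factor over a field is irreducible). For an irreducible cubic, the Galois group is A_3 or S_3 according as the discriminant disc(f) = -4a^3 - 27b^2 = -4·(-11)^3 - 27·(37)^2 = -31639 is or is not a square in Q. Here disc(f) = -31639 is not a perfect square in Q, so the Galois group of f over Q is not contained in A_3 and must be all of S_3. The splitting field has degree |S_3| = 6 over Q, so [K : Q] = 6.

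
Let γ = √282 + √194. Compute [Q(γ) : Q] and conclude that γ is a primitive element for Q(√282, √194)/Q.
[Q(γ) : Q] = 4 (equivalently, Q(γ) = Q(√282, √194))

Obviously Q(γ) ⊆ Q(√282, √194), and [Q(√282, √194):Q] = 4 (since 282, 194 are distinct squarefree integers > 1 with 54708 not a perfect square). To show equality we compute the minimal polynomial of γ. From γ = √282 + √194: γ^2 = 282 + 2√(54708) + 194 = 476 + 2√(54708), so γ^2 - 476 = 2√(54708); squaring, (γ^2 - 476)^2 = 4·54708, i.e. γ^4 - 952γ^2 + 226576 - 218832 = 0, i.e. γ^4 - 952γ^2 + 7744 = 0. So γ is a root of x^4 - 952x^2 + 7744. This polynomial is irreducible over Q: it has no rational root (each ±√282 ± √194 is irrational), and any factorization into two quadratics over Q would force √(54708) ∈ Q (pairing opposite roots) or √282, √194 ∈ Q (other pairings), all impossible. Hence [Q(γ):Q] = 4 = [Q(√282, √194):Q], so Q(γ) = Q(√282, √194).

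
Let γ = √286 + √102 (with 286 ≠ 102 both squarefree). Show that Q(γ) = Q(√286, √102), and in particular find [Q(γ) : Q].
[Q(γ) : Q] = 4 (equivalently, Q(γ) = Q(√286, √102))

Obviously Q(γ) ⊆ Q(√286, √102), and [Q(√286, √102):Q] = 4 (since 286, 102 are distinct squarefree integers > 1 with 29172 not a perfect square). To show equality we compute the minimal polynomial of γ. From γ = √286 + √102: γ^2 = 286 + 2√(29172) + 102 = 388 + 2√(29172), so γ^2 - 388 = 2√(29172); squaring, (γ^2 - 388)^2 = 4·29172, i.e. γ^4 - 776γ^2 + 150544 - 116688 = 0, i.e. γ^4 - 776γ^2 + 33856 = 0. So γ is a root of x^4 - 776x^2 + 33856. This polynomial is irreducible over Q: it has no rational root (each ±√286 ± √102 is irrational), and any factorization into two quadratics over Q would force √(29172) ∈ Q (pairing opposite roots) or √286, √102 ∈ Q (other pairings), all impossible. Hence [Q(γ):Q] = 4 = [Q(√286, √102):Q], so Q(γ) = Q(√286, √102).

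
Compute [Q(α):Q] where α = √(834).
[Q(α):Q] = 2

[Q(α):Q] equals the degree of the minimal polynomial of α. Here α^2 = 834 and x^2 - 834 is irreducible (d = 834 is squarefree, ≠ 1, hence not a square), so deg(m_α) = 2. Thus [Q(α):Q] = 2.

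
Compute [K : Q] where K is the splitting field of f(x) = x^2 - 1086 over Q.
[K : Q] = 2

f(x) = x^2 - 1086 factors as (x - √1086)(x + √1086). The splitting field is K = Q(√1086). Since 1086 is squarefree and > 1, it is not a perfect square, so x^2 - 1086 is irreducible over Q and [Q(√1086) : Q] = 2. Hence [K : Q] = 2.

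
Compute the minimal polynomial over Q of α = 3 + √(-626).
m_α(x) = x^2 - 6x + 635

From α - 3 = √(-626), squaring gives (α - 3)^2 = -626, i.e. α^2 - 6α + 9 = -626, so α^2 - 6α + 635 = 0. The discriminant of x^2 - 6x + 635 is (-6)^2 - 4·(635) = 36 - 2540 = -2504, and 4·(-626) is not a perfect square in Q since -626 is squarefree and ≠ 1. Hence x^2 - 6x + 635 is irreducible over Q and is the minimal polynomial of α.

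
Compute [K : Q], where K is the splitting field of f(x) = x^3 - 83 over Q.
[K : Q] = 6

The roots of x^3 - 83 are ∛83, ω∛83, ω^2∛83 where ω = e^(2πi/3) is a primitive cube root of unity, so K = Q(∛83, ω). Now [Q(∛83):Q] = 3 (since 83 is not a perfect cube, x^3 - 83 is irreducible) and [Q(ω):Q] = 2. Both 2 and 3 divide [K:Q], and [K:Q] ≤ 3·2 = 6, so [K:Q] = 6. (Equivalently: Q(∛83) ⊂ R but ω ∉ R, so [K : Q(∛83)] = 2.)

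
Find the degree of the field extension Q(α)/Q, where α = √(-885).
[Q(α):Q] = 2

[Q(α):Q] equals the degree of the minimal polynomial of α. Here α^2 = -885 and x^2 + 885 is irreducible (d = -885 is squarefree, ≠ 1, hence not a square), so deg(m_α) = 2. Thus [Q(α):Q] = 2.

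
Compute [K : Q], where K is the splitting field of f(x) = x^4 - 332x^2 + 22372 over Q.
[K : Q] = 4

Solving the quadratic in x^2: x^2 = (332 ± √(332^2 - 4·22372))/2 = (332 ± √20736)/2 = (332 ± 144)/2, giving x^2 = 238 or x^2 = 94. So f(x) = (x^2 - 238)(x^2 - 94) and the roots of f are ±√238, ±√94. Hence the splitting field is K = Q(√238, √94). Since 238 and 94 are distinct squarefree integers > 1, their product 22372 is not a perfect square, so √94 ∉ Q(√238). By the tower law [K:Q] = [Q(√238,√94):Q(√238)] · [Q(√238):Q] = 2 · 2 = 4.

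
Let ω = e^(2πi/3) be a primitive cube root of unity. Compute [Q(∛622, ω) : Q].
[Q(∛622, ω) : Q] = 6

[Q(∛622):Q] = 3 (min poly x^3 - 622, irreducible since 622 is not a perfect cube). [Q(ω):Q] = 2 (min poly x^2 + x + 1). Since Q(∛622) ⊂ R and ω ∉ R, we have ω ∉ Q(∛622), so x^2 + x + 1 remains irreducible over Q(∛622) and [Q(∛622, ω) : Q(∛622)] = 2. By the tower law, [Q(∛622, ω) : Q] = 3 · 2 = 6. (In fact Q(∛622, ω) is the splitting field of x^3 - 622 over Q.)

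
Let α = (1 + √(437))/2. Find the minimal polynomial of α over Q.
m_α(x) = x^2 - x - 109

From 2α - 1 = √(437), squaring gives (2α - 1)^2 = 437, i.e. 4α^2 - 4α + 1 = 437, so α^2 - α + (1 - 437)/4 = 0. Since 437 ≡ 1 (mod 4), (1 - 437)/4 = -109 ∈ Z. The polynomial x^2 - x - 109 has discriminant 1 - 4·(-109) = 437, which is not a perfect square in Q (d = 437 is squarefree and ≠ 1), so x^2 - x - 109 is irreducible over Q. It is the minimal polynomial of α.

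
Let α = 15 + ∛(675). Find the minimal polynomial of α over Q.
m_α(x) = x^3 - 45x^2 + 675x - 4050

Set β = α - 15 = ∛(675), so β^3 = 675. Then (α - 15)^3 - 675 = 0, i.e. α is a root of g(x) = (x - 15)^3 - 675 = x^3 - 45x^2 + 675x - 4050. Since g(x) = h(x - 15) where h(x) = x^3 - 675, and h is irreducible over Q (because 675 is not a perfect cube, so h has no rational root, and a monic cubic with no rational root is irreducible), g is also irreducible (irreducibility is preserved under the substitution x → x - 15). Hence m_α(x) = x^3 - 45x^2 + 675x - 4050.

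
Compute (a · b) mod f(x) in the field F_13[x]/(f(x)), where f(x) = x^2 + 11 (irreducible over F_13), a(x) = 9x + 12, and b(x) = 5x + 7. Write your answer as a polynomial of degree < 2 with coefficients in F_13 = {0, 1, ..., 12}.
a · b ≡ 6x + 5 (mod f(x))

Multiply in F_13[x]: a(x)·b(x) = (9x + 12)·(5x + 7) = 6x^2 + 6x + 6. This has degree ≥ 2, so divide by f(x) over F_13: 6x^2 + 6x + 6 = (6)·(x^2 + 11) + (6x + 5). Hence a·b ≡ 6x + 5 (mod f). (F_13[x]/(f) is a field with 13^2 = 169 elements since f is irreducible of degree 2.)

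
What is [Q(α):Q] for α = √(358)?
[Q(α):Q] = 2

[Q(α):Q] equals the degree of the minimal polynomial of α. Here α^2 = 358 and x^2 - 358 is irreducible (d = 358 is squarefree, ≠ 1, hence not a square), so deg(m_α) = 2. Thus [Q(α):Q] = 2.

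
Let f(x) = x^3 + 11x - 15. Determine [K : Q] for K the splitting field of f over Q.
[K : Q] = 6

By the rational root test, any rational root of the monic integer polynomial f(x) = x^3 + 11x - 15 must be an integer dividing the constant term -15, i.e. one of ±{1, 3, 5, 15}. Evaluating: f(1) = -3, f(-1) = -27, f(3) = 45, f(-3) = -75, f(5) = 165, f(-5) = -195, f(15) = 3525, f(-15) = -3555; none is 0, so f has no rational root and is therefore irreducible over Q (a cubic with no linear factor over a field is irreducible). For an irreducible cubic, the Galois group is A_3 or S_3 according as the discriminant disc(f) = -4a^3 - 27b^2 = -4·(11)^3 - 27·(-15)^2 = -11399 is or is not a square in Q. Here disc(f) = -11399 is not a perfect square in Q, so the Galois group of f over Q is not contained in A_3 and must be all of S_3. The splitting field has degree |S_3| = 6 over Q, so [K : Q] = 6.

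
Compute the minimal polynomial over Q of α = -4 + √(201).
m_α(x) = x^2 + 8x - 185

From α + 4 = √(201), squaring gives (α + 4)^2 = 201, i.e. α^2 + 8α + 16 = 201, so α^2 + 8α - 185 = 0. The discriminant of x^2 + 8x - 185 is (8)^2 - 4·(-185) = 64 + 740 = 804, and 4·(201) is not a perfect square in Q since 201 is squarefree and ≠ 1. Hence x^2 + 8x - 185 is irreducible over Q and is the minimal polynomial of α.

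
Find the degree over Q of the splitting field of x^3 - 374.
[K : Q] = 6

The roots of x^3 - 374 are ∛374, ω∛374, ω^2∛374 where ω = e^(2πi/3) is a primitive cube root of unity, so K = Q(∛374, ω). Now [Q(∛374):Q] = 3 (since 374 is not a perfect cube, x^3 - 374 is irreducible) and [Q(ω):Q] = 2. Both 2 and 3 divide [K:Q], and [K:Q] ≤ 3·2 = 6, so [K:Q] = 6. (Equivalently: Q(∛374) ⊂ R but ω ∉ R, so [K : Q(∛374)] = 2.)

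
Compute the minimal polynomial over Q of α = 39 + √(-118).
m_α(x) = x^2 - 78x + 1639

From α - 39 = √(-118), squaring gives (α - 39)^2 = -118, i.e. α^2 - 78α + 1521 = -118, so α^2 - 78α + 1639 = 0. The discriminant of x^2 - 78x + 1639 is (-78)^2 - 4·(1639) = 6084 - 6556 = -472, and 4·(-118) is not a perfect square in Q since -118 is squarefree and ≠ 1. Hence x^2 - 78x + 1639 is irreducible over Q and is the minimal polynomial of α.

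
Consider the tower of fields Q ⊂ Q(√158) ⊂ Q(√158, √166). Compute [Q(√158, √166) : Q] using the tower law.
[Q(√158, √166) : Q] = 4

[Q(√158):Q] = 2 (min poly x^2 - 158, irreducible since 158 is squarefree > 1). For the top step, suppose √166 ∈ Q(√158), say √166 = c + d√158 with c, d ∈ Q. Squaring: 166 = c^2 + 158d^2 + 2cd√158. Since √158 ∉ Q this forces 2cd = 0. If d = 0 then √166 = c ∈ Q, contradicting 166 squarefree > 1. If c = 0 then 166 = 158d^2, so 158·166 = (158d)^2 is a perfect square in Q — but 158·166 = 26228 is not a perfect square (since 158 and 166 are distinct squarefree integers). Contradiction. Hence √166 ∉ Q(√158), so x^2 - 166 stays irreducible over Q(√158) and [Q(√158, √166) : Q(√158)] = 2. By the tower law, [Q(√158, √166) : Q] = 2 · 2 = 4.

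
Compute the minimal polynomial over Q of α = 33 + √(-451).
m_α(x) = x^2 - 66x + 1540

From α - 33 = √(-451), squaring gives (α - 33)^2 = -451, i.e. α^2 - 66α + 1089 = -451, so α^2 - 66α + 1540 = 0. The discriminant of x^2 - 66x + 1540 is (-66)^2 - 4·(1540) = 4356 - 6160 = -1804, and 4·(-451) is not a perfect square in Q since -451 is squarefree and ≠ 1. Hence x^2 - 66x + 1540 is irreducible over Q and is the minimal polynomial of α.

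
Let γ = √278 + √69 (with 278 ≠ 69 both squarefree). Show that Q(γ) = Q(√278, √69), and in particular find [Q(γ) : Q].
[Q(γ) : Q] = 4 (equivalently, Q(γ) = Q(√278, √69))

Obviously Q(γ) ⊆ Q(√278, √69), and [Q(√278, √69):Q] = 4 (since 278, 69 are distinct squarefree integers > 1 with 19182 not a perfect square). To show equality we compute the minimal polynomial of γ. From γ = √278 + √69: γ^2 = 278 + 2√(19182) + 69 = 347 + 2√(19182), so γ^2 - 347 = 2√(19182); squaring, (γ^2 - 347)^2 = 4·19182, i.e. γ^4 - 694γ^2 + 120409 - 76728 = 0, i.e. γ^4 - 694γ^2 + 43681 = 0. So γ is a root of x^4 - 694x^2 + 43681. This polynomial is irreducible over Q: it has no rational root (each ±√278 ± √69 is irrational), and any factorization into two quadratics over Q would force √(19182) ∈ Q (pairing opposite roots) or √278, √69 ∈ Q (other pairings), all impossible. Hence [Q(γ):Q] = 4 = [Q(√278, √69):Q], so Q(γ) = Q(√278, √69).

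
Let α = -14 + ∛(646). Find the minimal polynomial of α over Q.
m_α(x) = x^3 + 42x^2 + 588x + 2098

Set β = α + 14 = ∛(646), so β^3 = 646. Then (α + 14)^3 - 646 = 0, i.e. α is a root of g(x) = (x + 14)^3 - 646 = x^3 + 42x^2 + 588x + 2098. Since g(x) = h(x + 14) where h(x) = x^3 - 646, and h is irreducible over Q (because 646 is not a perfect cube, so h has no rational root, and a monic cubic with no rational root is irreducible), g is also irreducible (irreducibility is preserved under the substitution x → x + 14). Hence m_α(x) = x^3 + 42x^2 + 588x + 2098.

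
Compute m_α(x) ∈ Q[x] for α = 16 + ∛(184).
m_α(x) = x^3 - 48x^2 + 768x - 4280

Set β = α - 16 = ∛(184), so β^3 = 184. Then (α - 16)^3 - 184 = 0, i.e. α is a root of g(x) = (x - 16)^3 - 184 = x^3 - 48x^2 + 768x - 4280. Since g(x) = h(x - 16) where h(x) = x^3 - 184, and h is irreducible over Q (because 184 is not a perfect cube, so h has no rational root, and a monic cubic with no rational root is irreducible), g is also irreducible (irreducibility is preserved under the substitution x → x - 16). Hence m_α(x) = x^3 - 48x^2 + 768x - 4280.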